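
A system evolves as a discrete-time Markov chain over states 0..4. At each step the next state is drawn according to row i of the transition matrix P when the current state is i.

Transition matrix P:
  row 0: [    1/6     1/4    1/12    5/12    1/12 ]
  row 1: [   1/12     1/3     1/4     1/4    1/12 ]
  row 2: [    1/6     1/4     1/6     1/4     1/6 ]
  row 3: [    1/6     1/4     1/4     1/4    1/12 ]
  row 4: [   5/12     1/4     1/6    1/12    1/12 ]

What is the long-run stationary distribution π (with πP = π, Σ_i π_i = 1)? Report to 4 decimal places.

π = [0.1689, 0.2727, 0.1971, 0.2615, 0.0998]

Balance equations π_j = Σ_i π_i·P[i][j]:
  π_0 = 1/6·π_0 + 1/12·π_1 + 1/6·π_2 + 1/6·π_3 + 5/12·π_4
  π_1 = 1/4·π_0 + 1/3·π_1 + 1/4·π_2 + 1/4·π_3 + 1/4·π_4
  π_2 = 1/12·π_0 + 1/4·π_1 + 1/6·π_2 + 1/4·π_3 + 1/6·π_4
  π_3 = 5/12·π_0 + 1/4·π_1 + 1/4·π_2 + 1/4·π_3 + 1/12·π_4
  normalize: π_0 + π_1 + π_2 + π_3 + π_4 = 1
Solving the linear system gives exactly π = [3511/20790, 3/11, 683/3465, 5437/20790, 1037/10395].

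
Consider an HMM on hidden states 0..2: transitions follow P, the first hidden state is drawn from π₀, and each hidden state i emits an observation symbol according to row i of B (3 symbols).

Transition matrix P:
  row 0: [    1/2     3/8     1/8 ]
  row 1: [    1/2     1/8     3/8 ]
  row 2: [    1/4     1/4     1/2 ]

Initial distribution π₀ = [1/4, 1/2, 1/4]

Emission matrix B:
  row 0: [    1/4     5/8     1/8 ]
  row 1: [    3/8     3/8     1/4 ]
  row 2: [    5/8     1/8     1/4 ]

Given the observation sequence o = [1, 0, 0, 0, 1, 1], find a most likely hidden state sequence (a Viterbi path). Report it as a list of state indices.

path = [1, 2, 2, 2, 0, 0]

t=0: δ = [1.562e-01, 1.875e-01, 3.125e-02]  (obs o_0=1)
t=1: δ = [2.344e-02, 2.197e-02, 4.395e-02]  ψ = [1, 0, 1]  (obs o_1=0)
t=2: δ = [2.930e-03, 4.120e-03, 1.373e-02]  ψ = [0, 2, 2]  (obs o_2=0)
t=3: δ = [8.583e-04, 1.287e-03, 4.292e-03]  ψ = [2, 2, 2]  (obs o_3=0)
t=4: δ = [6.706e-04, 4.023e-04, 2.682e-04]  ψ = [2, 2, 2]  (obs o_4=1)
t=5: δ = [2.095e-04, 9.430e-05, 1.886e-05]  ψ = [0, 0, 1]  (obs o_5=1)
backtrack: best end state = 0; path = [1, 2, 2, 2, 0, 0]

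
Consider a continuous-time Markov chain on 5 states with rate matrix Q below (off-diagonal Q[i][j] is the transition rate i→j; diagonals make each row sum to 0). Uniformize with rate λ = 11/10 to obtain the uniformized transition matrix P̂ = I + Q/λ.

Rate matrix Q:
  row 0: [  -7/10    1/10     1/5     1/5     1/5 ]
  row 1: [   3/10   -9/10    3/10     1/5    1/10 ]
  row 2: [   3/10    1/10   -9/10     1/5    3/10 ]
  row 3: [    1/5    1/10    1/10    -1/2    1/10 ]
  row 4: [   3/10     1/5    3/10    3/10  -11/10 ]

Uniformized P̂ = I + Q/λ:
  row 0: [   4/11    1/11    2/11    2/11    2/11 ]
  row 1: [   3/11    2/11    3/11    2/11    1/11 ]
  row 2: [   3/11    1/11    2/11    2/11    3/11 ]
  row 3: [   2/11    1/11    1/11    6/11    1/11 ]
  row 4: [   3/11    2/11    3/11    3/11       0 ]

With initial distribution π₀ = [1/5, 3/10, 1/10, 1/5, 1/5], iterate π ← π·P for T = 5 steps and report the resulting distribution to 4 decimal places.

t=0: π = [0.2000, 0.3000, 0.1000, 0.2000, 0.2000]
t=1: π = [0.2727, 0.1364, 0.2091, 0.2727, 0.1091]
t=2: π = [0.2727, 0.1132, 0.1793, 0.2909, 0.1438]
t=3: π = [0.2711, 0.1143, 0.1787, 0.3007, 0.1352]
t=4: π = [0.2700, 0.1136, 0.1772, 0.3034, 0.1358]
t=5: π = [0.2697, 0.1136, 0.1769, 0.3045, 0.1353]

π = [0.2697, 0.1136, 0.1769, 0.3045, 0.1353]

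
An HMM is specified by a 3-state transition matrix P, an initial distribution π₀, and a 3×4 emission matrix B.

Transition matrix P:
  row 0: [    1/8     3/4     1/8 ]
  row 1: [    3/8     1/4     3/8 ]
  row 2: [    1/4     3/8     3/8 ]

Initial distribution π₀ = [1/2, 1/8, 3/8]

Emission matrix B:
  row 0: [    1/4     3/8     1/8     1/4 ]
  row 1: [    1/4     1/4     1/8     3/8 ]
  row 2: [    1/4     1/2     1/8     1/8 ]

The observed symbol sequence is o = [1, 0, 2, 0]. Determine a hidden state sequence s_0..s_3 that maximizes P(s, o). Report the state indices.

path = [0, 1, 0, 1]

t=0: δ = [1.875e-01, 3.125e-02, 1.875e-01]  (obs o_0=1)
t=1: δ = [1.172e-02, 3.516e-02, 1.758e-02]  ψ = [2, 0, 2]  (obs o_1=0)
t=2: δ = [1.648e-03, 1.099e-03, 1.648e-03]  ψ = [1, 0, 1]  (obs o_2=2)
t=3: δ = [1.030e-04, 3.090e-04, 1.545e-04]  ψ = [1, 0, 2]  (obs o_3=0)
backtrack: best end state = 1; path = [0, 1, 0, 1]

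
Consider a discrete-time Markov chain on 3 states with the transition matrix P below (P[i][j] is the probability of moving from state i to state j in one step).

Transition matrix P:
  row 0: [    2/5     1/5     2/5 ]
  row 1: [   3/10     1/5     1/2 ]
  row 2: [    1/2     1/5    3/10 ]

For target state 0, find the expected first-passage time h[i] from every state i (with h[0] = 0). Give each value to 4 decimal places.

First-step conditioning: h[0] = 0; for i ≠ 0, h[i] = 1 + Σ_k P[i][k]·h[k].
  h[1] = 1 + 1/5·h[1] + 1/2·h[2]
  h[2] = 1 + 1/5·h[1] + 3/10·h[2]
Solving the 2×2 linear system over states ≠ 0 gives exactly h = [0, 60/23, 50/23] (h[0] = 0 is the target).

h = [0.0000, 2.6087, 2.1739]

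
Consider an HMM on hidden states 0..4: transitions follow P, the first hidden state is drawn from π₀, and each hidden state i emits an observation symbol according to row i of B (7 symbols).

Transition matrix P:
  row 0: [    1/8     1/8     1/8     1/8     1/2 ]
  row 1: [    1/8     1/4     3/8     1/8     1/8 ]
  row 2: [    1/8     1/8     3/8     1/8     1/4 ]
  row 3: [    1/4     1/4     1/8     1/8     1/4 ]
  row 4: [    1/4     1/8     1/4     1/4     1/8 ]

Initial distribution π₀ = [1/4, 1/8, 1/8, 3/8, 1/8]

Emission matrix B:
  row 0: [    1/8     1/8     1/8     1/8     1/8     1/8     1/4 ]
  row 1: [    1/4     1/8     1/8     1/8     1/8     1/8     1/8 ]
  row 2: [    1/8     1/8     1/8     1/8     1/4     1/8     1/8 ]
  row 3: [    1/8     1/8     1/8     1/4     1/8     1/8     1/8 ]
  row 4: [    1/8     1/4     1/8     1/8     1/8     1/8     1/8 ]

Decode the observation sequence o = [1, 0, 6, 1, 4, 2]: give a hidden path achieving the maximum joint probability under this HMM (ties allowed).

path = [0, 4, 0, 4, 2, 2]

t=0: δ = [3.125e-02, 1.562e-02, 1.562e-02, 4.688e-02, 3.125e-02]  (obs o_0=1)
t=1: δ = [1.465e-03, 2.930e-03, 9.766e-04, 9.766e-04, 1.953e-03]  ψ = [3, 3, 4, 4, 0]  (obs o_1=0)
t=2: δ = [1.221e-04, 9.155e-05, 1.373e-04, 6.104e-05, 9.155e-05]  ψ = [4, 1, 1, 4, 0]  (obs o_2=6)
t=3: δ = [2.861e-06, 2.861e-06, 6.437e-06, 2.861e-06, 1.526e-05]  ψ = [4, 1, 2, 4, 0]  (obs o_3=1)
t=4: δ = [4.768e-07, 2.384e-07, 9.537e-07, 4.768e-07, 2.384e-07]  ψ = [4, 4, 4, 4, 4]  (obs o_4=4)
t=5: δ = [1.490e-08, 1.490e-08, 4.470e-08, 1.490e-08, 2.980e-08]  ψ = [2, 2, 2, 2, 0]  (obs o_5=2)
backtrack: best end state = 2; path = [0, 4, 0, 4, 2, 2]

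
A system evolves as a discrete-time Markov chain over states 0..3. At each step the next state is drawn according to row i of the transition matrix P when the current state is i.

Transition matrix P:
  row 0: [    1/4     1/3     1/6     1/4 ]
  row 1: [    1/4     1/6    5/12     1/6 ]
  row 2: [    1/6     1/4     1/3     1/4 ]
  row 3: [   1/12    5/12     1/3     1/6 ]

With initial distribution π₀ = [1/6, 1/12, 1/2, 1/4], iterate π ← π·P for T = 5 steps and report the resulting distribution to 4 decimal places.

π = [0.1880, 0.2774, 0.3251, 0.2094]

t=0: π = [0.1667, 0.0833, 0.5000, 0.2500]
t=1: π = [0.1667, 0.2986, 0.3125, 0.2222]
t=2: π = [0.1869, 0.2760, 0.3304, 0.2066]
t=3: π = [0.1880, 0.2770, 0.3252, 0.2098]
t=4: π = [0.1879, 0.2775, 0.3251, 0.2094]
t=5: π = [0.1880, 0.2774, 0.3251, 0.2094]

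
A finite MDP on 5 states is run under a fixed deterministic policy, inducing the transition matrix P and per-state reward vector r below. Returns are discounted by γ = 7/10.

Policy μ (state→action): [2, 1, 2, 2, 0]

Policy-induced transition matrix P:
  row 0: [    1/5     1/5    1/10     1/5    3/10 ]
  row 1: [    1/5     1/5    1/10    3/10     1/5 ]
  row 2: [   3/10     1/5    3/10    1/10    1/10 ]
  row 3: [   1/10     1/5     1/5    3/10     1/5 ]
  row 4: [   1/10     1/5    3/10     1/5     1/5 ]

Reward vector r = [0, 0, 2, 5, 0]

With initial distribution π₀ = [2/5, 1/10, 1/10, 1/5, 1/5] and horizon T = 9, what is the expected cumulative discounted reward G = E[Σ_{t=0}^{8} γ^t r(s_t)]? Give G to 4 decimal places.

G = 4.4988

t=0: π = [0.4000, 0.1000, 0.1000, 0.2000, 0.2000], E[r] = 1.2000, γ^t·E[r] = 1.200000, running G = 1.200000
t=1: π = [0.1700, 0.2000, 0.1800, 0.2200, 0.2300], E[r] = 1.4600, γ^t·E[r] = 1.022000, running G = 2.222000
t=2: π = [0.1730, 0.2000, 0.2040, 0.2240, 0.1990], E[r] = 1.5280, γ^t·E[r] = 0.748720, running G = 2.970720
t=3: π = [0.1781, 0.2000, 0.2030, 0.2220, 0.1969], E[r] = 1.5160, γ^t·E[r] = 0.519988, running G = 3.490708
t=4: π = [0.1784, 0.2000, 0.2022, 0.2219, 0.1975], E[r] = 1.5139, γ^t·E[r] = 0.363478, running G = 3.854186
t=5: π = [0.1783, 0.2000, 0.2021, 0.2220, 0.1976], E[r] = 1.5141, γ^t·E[r] = 0.254477, running G = 4.108663
t=6: π = [0.1783, 0.2000, 0.2021, 0.2220, 0.1976], E[r] = 1.5142, γ^t·E[r] = 0.178146, running G = 4.286809
t=7: π = [0.1783, 0.2000, 0.2022, 0.2220, 0.1976], E[r] = 1.5142, γ^t·E[r] = 0.124703, running G = 4.411512
t=8: π = [0.1783, 0.2000, 0.2022, 0.2220, 0.1976], E[r] = 1.5142, γ^t·E[r] = 0.087292, running G = 4.498804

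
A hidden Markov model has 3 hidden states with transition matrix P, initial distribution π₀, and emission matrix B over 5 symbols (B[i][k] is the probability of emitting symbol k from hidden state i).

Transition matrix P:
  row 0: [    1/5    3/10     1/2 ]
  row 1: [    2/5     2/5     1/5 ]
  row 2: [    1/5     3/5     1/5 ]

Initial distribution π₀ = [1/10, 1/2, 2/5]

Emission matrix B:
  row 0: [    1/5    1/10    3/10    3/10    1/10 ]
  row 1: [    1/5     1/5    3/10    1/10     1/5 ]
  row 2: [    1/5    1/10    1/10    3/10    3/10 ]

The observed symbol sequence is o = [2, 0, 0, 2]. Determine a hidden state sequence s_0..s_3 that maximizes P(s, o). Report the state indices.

t=0: δ = [3.000e-02, 1.500e-01, 4.000e-02]  (obs o_0=2)
t=1: δ = [1.200e-02, 1.200e-02, 6.000e-03]  ψ = [1, 1, 1]  (obs o_1=0)
t=2: δ = [9.600e-04, 9.600e-04, 1.200e-03]  ψ = [1, 1, 0]  (obs o_2=0)
t=3: δ = [1.152e-04, 2.160e-04, 4.800e-05]  ψ = [1, 2, 0]  (obs o_3=2)
backtrack: best end state = 1; path = [1, 0, 2, 1]

path = [1, 0, 2, 1]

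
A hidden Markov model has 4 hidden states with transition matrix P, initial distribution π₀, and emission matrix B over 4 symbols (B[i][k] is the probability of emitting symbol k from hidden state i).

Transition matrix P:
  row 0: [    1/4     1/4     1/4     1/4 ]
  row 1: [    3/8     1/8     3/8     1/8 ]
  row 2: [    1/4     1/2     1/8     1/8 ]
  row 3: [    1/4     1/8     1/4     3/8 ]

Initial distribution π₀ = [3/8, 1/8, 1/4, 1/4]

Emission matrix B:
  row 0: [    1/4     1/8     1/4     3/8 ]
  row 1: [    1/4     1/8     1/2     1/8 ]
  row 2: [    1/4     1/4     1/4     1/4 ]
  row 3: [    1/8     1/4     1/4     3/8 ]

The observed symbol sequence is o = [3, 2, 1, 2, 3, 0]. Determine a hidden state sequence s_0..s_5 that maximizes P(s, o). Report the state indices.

path = [0, 1, 2, 1, 2, 1]

t=0: δ = [1.406e-01, 1.562e-02, 6.250e-02, 9.375e-02]  (obs o_0=3)
t=1: δ = [8.789e-03, 1.758e-02, 8.789e-03, 8.789e-03]  ψ = [0, 0, 0, 0]  (obs o_1=2)
t=2: δ = [8.240e-04, 5.493e-04, 1.648e-03, 8.240e-04]  ψ = [1, 2, 1, 3]  (obs o_2=1)
t=3: δ = [1.030e-04, 4.120e-04, 5.150e-05, 7.725e-05]  ψ = [2, 2, 0, 3]  (obs o_3=2)
t=4: δ = [5.794e-05, 6.437e-06, 3.862e-05, 1.931e-05]  ψ = [1, 1, 1, 1]  (obs o_4=3)
t=5: δ = [3.621e-06, 4.828e-06, 3.621e-06, 1.810e-06]  ψ = [0, 2, 0, 0]  (obs o_5=0)
backtrack: best end state = 1; path = [0, 1, 2, 1, 2, 1]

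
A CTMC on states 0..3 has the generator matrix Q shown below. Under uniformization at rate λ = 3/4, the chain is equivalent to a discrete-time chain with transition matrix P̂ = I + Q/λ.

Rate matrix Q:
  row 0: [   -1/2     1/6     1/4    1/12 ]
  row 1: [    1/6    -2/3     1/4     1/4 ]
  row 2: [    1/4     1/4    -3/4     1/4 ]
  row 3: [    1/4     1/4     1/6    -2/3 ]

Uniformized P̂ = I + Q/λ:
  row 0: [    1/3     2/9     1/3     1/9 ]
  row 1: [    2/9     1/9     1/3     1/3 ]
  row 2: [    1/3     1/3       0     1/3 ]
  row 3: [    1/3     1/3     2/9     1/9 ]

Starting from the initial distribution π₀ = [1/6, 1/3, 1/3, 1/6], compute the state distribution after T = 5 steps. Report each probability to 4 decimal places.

t=0: π = [0.1667, 0.3333, 0.3333, 0.1667]
t=1: π = [0.2963, 0.2407, 0.2037, 0.2593]
t=2: π = [0.3066, 0.2469, 0.2366, 0.2099]
t=3: π = [0.3059, 0.2444, 0.2311, 0.2186]
t=4: π = [0.3062, 0.2450, 0.2320, 0.2168]
t=5: π = [0.3061, 0.2449, 0.2319, 0.2171]

π = [0.3061, 0.2449, 0.2319, 0.2171]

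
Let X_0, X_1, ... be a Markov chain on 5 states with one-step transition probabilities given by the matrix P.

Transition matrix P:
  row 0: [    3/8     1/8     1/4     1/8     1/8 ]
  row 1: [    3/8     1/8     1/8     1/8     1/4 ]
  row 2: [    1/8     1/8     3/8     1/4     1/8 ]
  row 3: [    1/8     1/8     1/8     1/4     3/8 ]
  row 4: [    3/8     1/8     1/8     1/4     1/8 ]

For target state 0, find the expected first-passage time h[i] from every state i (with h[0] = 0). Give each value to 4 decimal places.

h = [0.0000, 3.5261, 4.8531, 4.5498, 3.6398]

First-step conditioning: h[0] = 0; for i ≠ 0, h[i] = 1 + Σ_k P[i][k]·h[k].
  h[1] = 1 + 1/8·h[1] + 1/8·h[2] + 1/8·h[3] + 1/4·h[4]
  h[2] = 1 + 1/8·h[1] + 3/8·h[2] + 1/4·h[3] + 1/8·h[4]
  h[3] = 1 + 1/8·h[1] + 1/8·h[2] + 1/4·h[3] + 3/8·h[4]
  h[4] = 1 + 1/8·h[1] + 1/8·h[2] + 1/4·h[3] + 1/8·h[4]
Solving the 4×4 linear system over states ≠ 0 gives exactly h = [0, 744/211, 1024/211, 960/211, 768/211] (h[0] = 0 is the target).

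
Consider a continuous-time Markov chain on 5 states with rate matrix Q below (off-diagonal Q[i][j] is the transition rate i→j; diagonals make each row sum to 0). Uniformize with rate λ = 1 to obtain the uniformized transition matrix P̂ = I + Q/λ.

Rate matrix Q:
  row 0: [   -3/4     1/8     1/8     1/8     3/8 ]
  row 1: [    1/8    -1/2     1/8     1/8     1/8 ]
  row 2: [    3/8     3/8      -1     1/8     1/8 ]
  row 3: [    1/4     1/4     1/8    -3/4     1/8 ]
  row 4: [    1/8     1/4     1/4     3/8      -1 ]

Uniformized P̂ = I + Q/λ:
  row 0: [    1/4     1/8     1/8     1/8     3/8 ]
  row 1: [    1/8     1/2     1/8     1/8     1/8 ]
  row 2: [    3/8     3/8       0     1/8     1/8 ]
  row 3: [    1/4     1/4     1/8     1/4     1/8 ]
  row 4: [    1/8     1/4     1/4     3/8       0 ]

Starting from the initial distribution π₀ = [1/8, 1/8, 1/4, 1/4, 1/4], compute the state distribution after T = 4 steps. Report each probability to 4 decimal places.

π = [0.2071, 0.3197, 0.1284, 0.1880, 0.1568]

t=0: π = [0.1250, 0.1250, 0.2500, 0.2500, 0.2500]
t=1: π = [0.2344, 0.2969, 0.1250, 0.2188, 0.1250]
t=2: π = [0.2129, 0.3105, 0.1250, 0.1836, 0.1680]
t=3: π = [0.2058, 0.3167, 0.1304, 0.1899, 0.1572]
t=4: π = [0.2071, 0.3197, 0.1284, 0.1880, 0.1568]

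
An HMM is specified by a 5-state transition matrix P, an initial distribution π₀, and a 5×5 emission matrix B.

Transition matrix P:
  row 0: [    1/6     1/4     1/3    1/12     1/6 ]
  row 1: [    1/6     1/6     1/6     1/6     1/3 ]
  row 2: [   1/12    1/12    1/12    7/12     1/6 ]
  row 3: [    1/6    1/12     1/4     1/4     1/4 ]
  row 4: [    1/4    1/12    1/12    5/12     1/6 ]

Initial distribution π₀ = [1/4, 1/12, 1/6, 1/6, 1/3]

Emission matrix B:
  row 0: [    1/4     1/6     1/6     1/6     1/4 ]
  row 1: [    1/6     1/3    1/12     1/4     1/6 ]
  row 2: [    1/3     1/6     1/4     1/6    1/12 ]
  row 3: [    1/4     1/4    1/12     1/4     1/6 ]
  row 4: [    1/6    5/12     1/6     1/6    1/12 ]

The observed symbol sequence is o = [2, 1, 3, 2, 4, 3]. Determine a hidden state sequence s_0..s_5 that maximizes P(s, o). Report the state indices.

t=0: δ = [4.167e-02, 6.944e-03, 4.167e-02, 1.389e-02, 5.556e-02]  (obs o_0=2)
t=1: δ = [2.315e-03, 3.472e-03, 2.315e-03, 6.076e-03, 3.858e-03]  ψ = [4, 0, 0, 2, 4]  (obs o_1=1)
t=2: δ = [1.688e-04, 1.447e-04, 2.532e-04, 4.019e-04, 2.532e-04]  ψ = [3, 0, 3, 4, 3]  (obs o_2=3)
t=3: δ = [1.116e-05, 3.516e-06, 2.512e-05, 1.231e-05, 1.674e-05]  ψ = [3, 0, 3, 2, 3]  (obs o_3=2)
t=4: δ = [1.047e-06, 4.651e-07, 3.101e-07, 2.442e-06, 3.489e-07]  ψ = [4, 0, 0, 2, 2]  (obs o_4=4)
t=5: δ = [6.783e-08, 6.541e-08, 1.017e-07, 1.526e-07, 1.017e-07]  ψ = [3, 0, 3, 3, 3]  (obs o_5=3)
backtrack: best end state = 3; path = [4, 4, 3, 2, 3, 3]

path = [4, 4, 3, 2, 3, 3]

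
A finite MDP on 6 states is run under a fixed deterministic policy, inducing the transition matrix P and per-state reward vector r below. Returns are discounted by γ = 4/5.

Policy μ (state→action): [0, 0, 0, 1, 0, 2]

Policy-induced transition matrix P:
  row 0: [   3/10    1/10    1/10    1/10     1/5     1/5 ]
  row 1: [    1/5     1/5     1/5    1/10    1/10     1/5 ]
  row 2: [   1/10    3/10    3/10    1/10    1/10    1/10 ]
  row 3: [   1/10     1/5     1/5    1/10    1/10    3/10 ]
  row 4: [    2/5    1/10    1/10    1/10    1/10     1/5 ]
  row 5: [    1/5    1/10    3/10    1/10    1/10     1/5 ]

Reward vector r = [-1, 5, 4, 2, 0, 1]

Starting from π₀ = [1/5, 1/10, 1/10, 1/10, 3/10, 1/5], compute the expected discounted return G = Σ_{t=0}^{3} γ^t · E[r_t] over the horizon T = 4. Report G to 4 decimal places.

G = 4.4127

t=0: π = [0.2000, 0.1000, 0.1000, 0.1000, 0.3000, 0.2000], E[r] = 1.1000, γ^t·E[r] = 1.100000, running G = 1.100000
t=1: π = [0.2600, 0.1400, 0.1800, 0.1000, 0.1200, 0.2000], E[r] = 1.5600, γ^t·E[r] = 1.248000, running G = 2.348000
t=2: π = [0.2220, 0.1600, 0.2000, 0.1000, 0.1260, 0.1920], E[r] = 1.7700, γ^t·E[r] = 1.132800, running G = 3.480800
t=3: π = [0.2174, 0.1660, 0.2044, 0.1000, 0.1222, 0.1900], E[r] = 1.8202, γ^t·E[r] = 0.931942, running G = 4.412742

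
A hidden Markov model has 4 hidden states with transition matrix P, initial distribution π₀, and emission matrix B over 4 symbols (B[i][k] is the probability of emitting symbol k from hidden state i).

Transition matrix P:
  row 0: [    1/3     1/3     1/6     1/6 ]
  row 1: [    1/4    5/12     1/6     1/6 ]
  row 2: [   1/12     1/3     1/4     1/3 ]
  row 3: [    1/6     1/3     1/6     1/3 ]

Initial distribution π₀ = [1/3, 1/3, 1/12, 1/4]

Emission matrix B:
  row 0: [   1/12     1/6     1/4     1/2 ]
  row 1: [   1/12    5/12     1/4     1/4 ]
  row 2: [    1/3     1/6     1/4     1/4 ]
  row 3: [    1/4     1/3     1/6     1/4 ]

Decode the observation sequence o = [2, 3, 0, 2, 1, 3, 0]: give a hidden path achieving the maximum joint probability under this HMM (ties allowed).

path = [0, 0, 2, 1, 1, 0, 2]

t=0: δ = [8.333e-02, 8.333e-02, 2.083e-02, 4.167e-02]  (obs o_0=2)
t=1: δ = [1.389e-02, 8.681e-03, 3.472e-03, 3.472e-03]  ψ = [0, 1, 0, 0]  (obs o_1=3)
t=2: δ = [3.858e-04, 3.858e-04, 7.716e-04, 5.787e-04]  ψ = [0, 0, 0, 0]  (obs o_2=0)
t=3: δ = [3.215e-05, 6.430e-05, 4.823e-05, 4.287e-05]  ψ = [0, 2, 2, 2]  (obs o_3=2)
t=4: δ = [2.679e-06, 1.116e-05, 2.009e-06, 5.358e-06]  ψ = [1, 1, 2, 2]  (obs o_4=1)
t=5: δ = [1.395e-06, 1.163e-06, 4.651e-07, 4.651e-07]  ψ = [1, 1, 1, 1]  (obs o_5=3)
t=6: δ = [3.876e-08, 4.038e-08, 7.752e-08, 5.814e-08]  ψ = [0, 1, 0, 0]  (obs o_6=0)
backtrack: best end state = 2; path = [0, 0, 2, 1, 1, 0, 2]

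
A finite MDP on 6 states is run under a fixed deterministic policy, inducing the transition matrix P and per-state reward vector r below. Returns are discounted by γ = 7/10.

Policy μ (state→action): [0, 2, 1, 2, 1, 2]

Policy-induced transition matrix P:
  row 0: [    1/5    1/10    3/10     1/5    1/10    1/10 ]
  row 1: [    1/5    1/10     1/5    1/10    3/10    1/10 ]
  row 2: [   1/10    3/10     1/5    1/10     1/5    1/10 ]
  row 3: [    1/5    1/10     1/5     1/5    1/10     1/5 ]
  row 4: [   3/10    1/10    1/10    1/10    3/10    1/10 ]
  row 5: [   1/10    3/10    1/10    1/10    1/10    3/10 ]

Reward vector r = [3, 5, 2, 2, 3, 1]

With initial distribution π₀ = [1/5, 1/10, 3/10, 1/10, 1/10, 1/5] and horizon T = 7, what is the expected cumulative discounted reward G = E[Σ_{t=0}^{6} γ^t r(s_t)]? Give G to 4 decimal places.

G = 8.0599

t=0: π = [0.2000, 0.1000, 0.3000, 0.1000, 0.1000, 0.2000], E[r] = 2.4000, γ^t·E[r] = 2.400000, running G = 2.400000
t=1: π = [0.1600, 0.2000, 0.1900, 0.1300, 0.1700, 0.1500], E[r] = 2.7800, γ^t·E[r] = 1.946000, running G = 4.346000
t=2: π = [0.1830, 0.1680, 0.1840, 0.1290, 0.1930, 0.1430], E[r] = 2.7370, γ^t·E[r] = 1.341130, running G = 5.687130
t=3: π = [0.1866, 0.1654, 0.1847, 0.1312, 0.1906, 0.1415], E[r] = 2.7319, γ^t·E[r] = 0.937042, running G = 6.624172
t=4: π = [0.1864, 0.1652, 0.1855, 0.1318, 0.1897, 0.1414], E[r] = 2.7304, γ^t·E[r] = 0.655571, running G = 7.279743
t=5: π = [0.1863, 0.1654, 0.1855, 0.1318, 0.1895, 0.1415], E[r] = 2.7305, γ^t·E[r] = 0.458910, running G = 7.738653
t=6: π = [0.1863, 0.1654, 0.1855, 0.1318, 0.1895, 0.1415], E[r] = 2.7305, γ^t·E[r] = 0.321242, running G = 8.059895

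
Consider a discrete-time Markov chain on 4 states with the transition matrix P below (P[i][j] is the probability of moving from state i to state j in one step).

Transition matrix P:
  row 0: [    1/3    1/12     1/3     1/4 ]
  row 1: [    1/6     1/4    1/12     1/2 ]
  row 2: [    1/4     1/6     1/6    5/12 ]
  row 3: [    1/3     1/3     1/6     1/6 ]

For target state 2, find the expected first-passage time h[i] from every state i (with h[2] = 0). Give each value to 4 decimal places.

First-step conditioning: h[2] = 0; for i ≠ 2, h[i] = 1 + Σ_k P[i][k]·h[k].
  h[0] = 1 + 1/3·h[0] + 1/12·h[1] + 1/4·h[3]
  h[1] = 1 + 1/6·h[0] + 1/4·h[1] + 1/2·h[3]
  h[3] = 1 + 1/3·h[0] + 1/3·h[1] + 1/6·h[3]
Solving the 3×3 linear system over states ≠ 2 gives exactly h = [33/8, 249/44, 0, 225/44] (h[2] = 0 is the target).

h = [4.1250, 5.6591, 0.0000, 5.1136]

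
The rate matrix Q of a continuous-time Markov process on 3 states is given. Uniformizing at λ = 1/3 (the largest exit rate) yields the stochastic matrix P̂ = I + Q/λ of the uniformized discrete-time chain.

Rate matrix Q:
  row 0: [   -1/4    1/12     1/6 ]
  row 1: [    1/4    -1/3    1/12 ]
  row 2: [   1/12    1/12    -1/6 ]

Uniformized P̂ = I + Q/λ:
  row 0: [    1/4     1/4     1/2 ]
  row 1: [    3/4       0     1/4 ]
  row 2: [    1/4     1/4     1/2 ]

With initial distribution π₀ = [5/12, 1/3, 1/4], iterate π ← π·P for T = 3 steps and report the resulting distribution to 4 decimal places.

π = [0.3542, 0.1979, 0.4479]

t=0: π = [0.4167, 0.3333, 0.2500]
t=1: π = [0.4167, 0.1667, 0.4167]
t=2: π = [0.3333, 0.2083, 0.4583]
t=3: π = [0.3542, 0.1979, 0.4479]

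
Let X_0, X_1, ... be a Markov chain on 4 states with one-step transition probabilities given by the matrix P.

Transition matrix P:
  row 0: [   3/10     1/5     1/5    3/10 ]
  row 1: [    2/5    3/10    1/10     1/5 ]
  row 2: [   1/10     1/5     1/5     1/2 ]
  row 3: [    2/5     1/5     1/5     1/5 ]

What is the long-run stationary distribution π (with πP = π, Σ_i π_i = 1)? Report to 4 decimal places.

π = [0.3152, 0.2222, 0.1778, 0.2848]

Balance equations π_j = Σ_i π_i·P[i][j]:
  π_0 = 3/10·π_0 + 2/5·π_1 + 1/10·π_2 + 2/5·π_3
  π_1 = 1/5·π_0 + 3/10·π_1 + 1/5·π_2 + 1/5·π_3
  π_2 = 1/5·π_0 + 1/10·π_1 + 1/5·π_2 + 1/5·π_3
  normalize: π_0 + π_1 + π_2 + π_3 = 1
Solving the linear system gives exactly π = [52/165, 2/9, 8/45, 47/165].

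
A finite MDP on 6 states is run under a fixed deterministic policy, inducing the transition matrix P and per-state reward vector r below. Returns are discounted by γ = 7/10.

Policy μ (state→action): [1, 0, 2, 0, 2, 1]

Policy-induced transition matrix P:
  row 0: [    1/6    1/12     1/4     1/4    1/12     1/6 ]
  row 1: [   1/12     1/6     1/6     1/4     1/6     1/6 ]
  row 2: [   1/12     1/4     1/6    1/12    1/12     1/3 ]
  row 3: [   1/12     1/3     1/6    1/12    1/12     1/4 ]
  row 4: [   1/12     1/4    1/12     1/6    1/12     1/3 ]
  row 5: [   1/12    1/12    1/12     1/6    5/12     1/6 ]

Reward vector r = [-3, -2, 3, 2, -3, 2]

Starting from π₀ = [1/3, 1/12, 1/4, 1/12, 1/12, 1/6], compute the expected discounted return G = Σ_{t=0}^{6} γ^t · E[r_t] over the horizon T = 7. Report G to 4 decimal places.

G = 0.0297

t=0: π = [0.3333, 0.0833, 0.2500, 0.0833, 0.0833, 0.1667], E[r] = -0.1667, γ^t·E[r] = -0.166667, running G = -0.166667
t=1: π = [0.1111, 0.1667, 0.1736, 0.1736, 0.1458, 0.2292], E[r] = 0.2222, γ^t·E[r] = 0.155556, running G = -0.011111
t=2: π = [0.0926, 0.1939, 0.1447, 0.1609, 0.1736, 0.2344], E[r] = 0.0382, γ^t·E[r] = 0.018715, running G = 0.007604
t=3: π = [0.0910, 0.1928, 0.1404, 0.1651, 0.1776, 0.2331], E[r] = 0.0260, γ^t·E[r] = 0.008932, running G = 0.016536
t=4: π = [0.0909, 0.1937, 0.1400, 0.1649, 0.1771, 0.2334], E[r] = 0.0252, γ^t·E[r] = 0.006062, running G = 0.022598
t=5: π = [0.0909, 0.1935, 0.1400, 0.1650, 0.1773, 0.2333], E[r] = 0.0249, γ^t·E[r] = 0.004187, running G = 0.026785
t=6: π = [0.0909, 0.1936, 0.1400, 0.1650, 0.1772, 0.2333], E[r] = 0.0250, γ^t·E[r] = 0.002946, running G = 0.029732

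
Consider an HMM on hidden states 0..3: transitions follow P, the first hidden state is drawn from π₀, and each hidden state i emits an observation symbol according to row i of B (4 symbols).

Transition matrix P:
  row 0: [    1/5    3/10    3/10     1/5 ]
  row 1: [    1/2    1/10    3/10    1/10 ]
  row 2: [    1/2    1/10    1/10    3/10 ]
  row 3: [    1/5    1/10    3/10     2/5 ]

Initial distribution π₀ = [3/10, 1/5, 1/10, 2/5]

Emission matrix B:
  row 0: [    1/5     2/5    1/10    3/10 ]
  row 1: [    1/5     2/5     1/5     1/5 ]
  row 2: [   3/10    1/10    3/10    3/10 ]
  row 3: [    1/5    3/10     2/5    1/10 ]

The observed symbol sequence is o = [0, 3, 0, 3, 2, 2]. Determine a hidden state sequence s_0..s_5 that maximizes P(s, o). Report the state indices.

t=0: δ = [6.000e-02, 4.000e-02, 3.000e-02, 8.000e-02]  (obs o_0=0)
t=1: δ = [6.000e-03, 3.600e-03, 7.200e-03, 3.200e-03]  ψ = [1, 0, 3, 3]  (obs o_1=3)
t=2: δ = [7.200e-04, 3.600e-04, 5.400e-04, 4.320e-04]  ψ = [2, 0, 0, 2]  (obs o_2=0)
t=3: δ = [8.100e-05, 4.320e-05, 6.480e-05, 1.728e-05]  ψ = [2, 0, 0, 3]  (obs o_3=3)
t=4: δ = [3.240e-06, 4.860e-06, 7.290e-06, 7.776e-06]  ψ = [2, 0, 0, 2]  (obs o_4=2)
t=5: δ = [3.645e-07, 1.944e-07, 6.998e-07, 1.244e-06]  ψ = [2, 0, 3, 3]  (obs o_5=2)
backtrack: best end state = 3; path = [3, 2, 0, 2, 3, 3]

path = [3, 2, 0, 2, 3, 3]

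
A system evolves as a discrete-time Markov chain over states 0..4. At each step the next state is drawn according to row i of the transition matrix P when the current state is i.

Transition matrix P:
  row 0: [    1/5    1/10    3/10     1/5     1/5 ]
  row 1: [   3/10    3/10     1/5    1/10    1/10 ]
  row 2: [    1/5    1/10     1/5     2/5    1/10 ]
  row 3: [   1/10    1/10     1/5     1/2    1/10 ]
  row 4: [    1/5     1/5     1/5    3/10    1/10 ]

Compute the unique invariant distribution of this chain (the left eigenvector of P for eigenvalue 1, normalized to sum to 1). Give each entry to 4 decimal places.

π = [0.1795, 0.1397, 0.2179, 0.3449, 0.1179]

Balance equations π_j = Σ_i π_i·P[i][j]:
  π_0 = 1/5·π_0 + 3/10·π_1 + 1/5·π_2 + 1/10·π_3 + 1/5·π_4
  π_1 = 1/10·π_0 + 3/10·π_1 + 1/10·π_2 + 1/10·π_3 + 1/5·π_4
  π_2 = 3/10·π_0 + 1/5·π_1 + 1/5·π_2 + 1/5·π_3 + 1/5·π_4
  π_3 = 1/5·π_0 + 1/10·π_1 + 2/5·π_2 + 1/2·π_3 + 3/10·π_4
  normalize: π_0 + π_1 + π_2 + π_3 + π_4 = 1
Solving the linear system gives exactly π = [7/39, 109/780, 17/78, 269/780, 23/195].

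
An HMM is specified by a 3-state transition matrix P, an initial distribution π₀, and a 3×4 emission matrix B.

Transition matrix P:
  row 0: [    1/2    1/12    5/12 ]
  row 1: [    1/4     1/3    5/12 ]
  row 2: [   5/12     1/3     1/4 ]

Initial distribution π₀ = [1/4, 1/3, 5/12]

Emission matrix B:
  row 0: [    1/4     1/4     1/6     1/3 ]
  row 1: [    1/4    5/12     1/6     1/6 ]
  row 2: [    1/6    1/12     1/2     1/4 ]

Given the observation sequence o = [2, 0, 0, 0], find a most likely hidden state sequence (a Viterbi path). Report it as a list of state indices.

path = [2, 0, 0, 0]

t=0: δ = [4.167e-02, 5.556e-02, 2.083e-01]  (obs o_0=2)
t=1: δ = [2.170e-02, 1.736e-02, 8.681e-03]  ψ = [2, 2, 2]  (obs o_1=0)
t=2: δ = [2.713e-03, 1.447e-03, 1.507e-03]  ψ = [0, 1, 0]  (obs o_2=0)
t=3: δ = [3.391e-04, 1.256e-04, 1.884e-04]  ψ = [0, 2, 0]  (obs o_3=0)
backtrack: best end state = 0; path = [2, 0, 0, 0]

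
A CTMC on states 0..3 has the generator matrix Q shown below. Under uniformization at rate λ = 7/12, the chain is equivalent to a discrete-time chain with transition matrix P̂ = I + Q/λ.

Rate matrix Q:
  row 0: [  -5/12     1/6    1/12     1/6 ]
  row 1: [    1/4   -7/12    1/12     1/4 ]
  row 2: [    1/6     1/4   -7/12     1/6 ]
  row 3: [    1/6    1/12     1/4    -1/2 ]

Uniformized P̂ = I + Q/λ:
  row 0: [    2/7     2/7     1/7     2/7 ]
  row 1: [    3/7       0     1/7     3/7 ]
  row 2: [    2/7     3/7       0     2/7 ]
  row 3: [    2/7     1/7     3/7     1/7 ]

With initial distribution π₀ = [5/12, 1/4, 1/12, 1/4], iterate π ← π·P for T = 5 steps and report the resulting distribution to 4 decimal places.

t=0: π = [0.4167, 0.2500, 0.0833, 0.2500]
t=1: π = [0.3214, 0.1905, 0.2024, 0.2857]
t=2: π = [0.3129, 0.2194, 0.1956, 0.2721]
t=3: π = [0.3171, 0.2121, 0.1927, 0.2782]
t=4: π = [0.3160, 0.2129, 0.1948, 0.2763]
t=5: π = [0.3161, 0.2132, 0.1940, 0.2767]

π = [0.3161, 0.2132, 0.1940, 0.2767]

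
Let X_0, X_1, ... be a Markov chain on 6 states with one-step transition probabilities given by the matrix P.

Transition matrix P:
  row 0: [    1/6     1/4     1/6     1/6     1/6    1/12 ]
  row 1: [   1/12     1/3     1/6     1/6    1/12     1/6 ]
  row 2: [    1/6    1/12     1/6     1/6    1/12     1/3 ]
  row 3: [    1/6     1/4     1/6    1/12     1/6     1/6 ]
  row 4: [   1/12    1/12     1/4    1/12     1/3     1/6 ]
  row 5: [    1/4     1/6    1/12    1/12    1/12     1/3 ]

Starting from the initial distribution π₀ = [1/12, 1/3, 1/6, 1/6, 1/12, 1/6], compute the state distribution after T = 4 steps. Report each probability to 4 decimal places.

t=0: π = [0.0833, 0.3333, 0.1667, 0.1667, 0.0833, 0.1667]
t=1: π = [0.1458, 0.2222, 0.1597, 0.1319, 0.1250, 0.2153]
t=2: π = [0.1557, 0.2031, 0.1591, 0.1273, 0.1377, 0.2170]
t=3: π = [0.1563, 0.1994, 0.1601, 0.1265, 0.1413, 0.2164]
t=4: π = [0.1563, 0.1983, 0.1604, 0.1263, 0.1422, 0.2164]

π = [0.1563, 0.1983, 0.1604, 0.1263, 0.1422, 0.2164]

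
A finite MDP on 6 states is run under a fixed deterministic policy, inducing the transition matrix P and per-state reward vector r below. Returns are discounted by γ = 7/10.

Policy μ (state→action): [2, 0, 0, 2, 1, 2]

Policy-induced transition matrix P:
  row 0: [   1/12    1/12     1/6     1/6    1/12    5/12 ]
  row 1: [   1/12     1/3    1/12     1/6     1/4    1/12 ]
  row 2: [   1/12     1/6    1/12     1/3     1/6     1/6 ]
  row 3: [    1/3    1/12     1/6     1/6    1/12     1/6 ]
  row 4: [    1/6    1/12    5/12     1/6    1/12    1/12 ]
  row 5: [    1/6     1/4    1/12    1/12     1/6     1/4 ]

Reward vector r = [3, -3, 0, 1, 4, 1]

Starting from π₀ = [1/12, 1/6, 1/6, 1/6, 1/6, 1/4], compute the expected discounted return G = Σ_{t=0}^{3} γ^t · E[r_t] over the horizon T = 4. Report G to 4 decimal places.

t=0: π = [0.0833, 0.1667, 0.1667, 0.1667, 0.1667, 0.2500], E[r] = 0.8333, γ^t·E[r] = 0.833333, running G = 0.833333
t=1: π = [0.1597, 0.1806, 0.1597, 0.1736, 0.1458, 0.1806], E[r] = 0.8750, γ^t·E[r] = 0.612500, running G = 1.445833
t=2: π = [0.1539, 0.1719, 0.1597, 0.1782, 0.1418, 0.1944], E[r] = 0.8860, γ^t·E[r] = 0.434138, running G = 1.879971
t=3: π = [0.1559, 0.1720, 0.1583, 0.1771, 0.1415, 0.1952], E[r] = 0.8899, γ^t·E[r] = 0.305253, running G = 2.185224

G = 2.1852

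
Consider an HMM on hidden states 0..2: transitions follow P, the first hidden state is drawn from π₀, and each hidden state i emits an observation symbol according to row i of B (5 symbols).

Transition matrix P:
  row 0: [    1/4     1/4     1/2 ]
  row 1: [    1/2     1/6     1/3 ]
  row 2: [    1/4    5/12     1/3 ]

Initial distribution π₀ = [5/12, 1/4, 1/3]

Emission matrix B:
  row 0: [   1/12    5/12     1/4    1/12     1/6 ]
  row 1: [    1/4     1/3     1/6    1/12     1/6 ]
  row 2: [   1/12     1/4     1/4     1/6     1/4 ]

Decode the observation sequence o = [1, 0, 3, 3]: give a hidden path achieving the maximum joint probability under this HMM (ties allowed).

t=0: δ = [1.736e-01, 8.333e-02, 8.333e-02]  (obs o_0=1)
t=1: δ = [3.617e-03, 1.085e-02, 7.234e-03]  ψ = [0, 0, 0]  (obs o_1=0)
t=2: δ = [4.521e-04, 2.512e-04, 6.028e-04]  ψ = [1, 2, 1]  (obs o_2=3)
t=3: δ = [1.256e-05, 2.093e-05, 3.768e-05]  ψ = [2, 2, 0]  (obs o_3=3)
backtrack: best end state = 2; path = [0, 1, 0, 2]

path = [0, 1, 0, 2]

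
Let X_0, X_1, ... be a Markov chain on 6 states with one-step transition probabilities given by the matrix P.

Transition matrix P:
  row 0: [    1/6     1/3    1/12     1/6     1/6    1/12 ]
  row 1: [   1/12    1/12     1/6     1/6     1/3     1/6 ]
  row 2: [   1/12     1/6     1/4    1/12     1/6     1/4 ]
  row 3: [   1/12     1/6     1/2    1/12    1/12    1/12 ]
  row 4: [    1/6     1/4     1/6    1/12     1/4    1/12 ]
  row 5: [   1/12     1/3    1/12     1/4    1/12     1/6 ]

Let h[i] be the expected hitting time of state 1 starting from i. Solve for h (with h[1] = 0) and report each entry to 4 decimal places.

First-step conditioning: h[1] = 0; for i ≠ 1, h[i] = 1 + Σ_k P[i][k]·h[k].
  h[0] = 1 + 1/6·h[0] + 1/12·h[2] + 1/6·h[3] + 1/6·h[4] + 1/12·h[5]
  h[2] = 1 + 1/12·h[0] + 1/4·h[2] + 1/12·h[3] + 1/6·h[4] + 1/4·h[5]
  h[3] = 1 + 1/12·h[0] + 1/2·h[2] + 1/12·h[3] + 1/12·h[4] + 1/12·h[5]
  h[4] = 1 + 1/6·h[0] + 1/6·h[2] + 1/12·h[3] + 1/4·h[4] + 1/12·h[5]
  h[5] = 1 + 1/12·h[0] + 1/12·h[2] + 1/4·h[3] + 1/12·h[4] + 1/6·h[5]
Solving the 5×5 linear system over states ≠ 1 gives exactly h = [8061/2149, 0, 19035/4298, 1401/307, 2505/614, 16311/4298] (h[1] = 0 is the target).

h = [3.7510, 0.0000, 4.4288, 4.5635, 4.0798, 3.7950]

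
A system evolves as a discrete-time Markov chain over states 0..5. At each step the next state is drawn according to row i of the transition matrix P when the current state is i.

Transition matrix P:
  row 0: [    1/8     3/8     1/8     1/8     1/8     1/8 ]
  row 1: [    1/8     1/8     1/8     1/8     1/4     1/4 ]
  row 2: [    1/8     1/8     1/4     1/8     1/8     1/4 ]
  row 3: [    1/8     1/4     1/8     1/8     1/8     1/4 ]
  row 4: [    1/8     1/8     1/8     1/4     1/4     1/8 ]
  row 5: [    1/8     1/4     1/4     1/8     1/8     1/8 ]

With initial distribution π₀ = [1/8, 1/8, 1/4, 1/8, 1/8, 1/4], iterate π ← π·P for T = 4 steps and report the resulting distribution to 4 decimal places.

t=0: π = [0.1250, 0.1250, 0.2500, 0.1250, 0.1250, 0.2500]
t=1: π = [0.1250, 0.2031, 0.1875, 0.1406, 0.1563, 0.1875]
t=2: π = [0.1250, 0.1973, 0.1719, 0.1445, 0.1699, 0.1914]
t=3: π = [0.1250, 0.1982, 0.1704, 0.1462, 0.1709, 0.1892]
t=4: π = [0.1250, 0.1982, 0.1700, 0.1464, 0.1711, 0.1894]

π = [0.1250, 0.1982, 0.1700, 0.1464, 0.1711, 0.1894]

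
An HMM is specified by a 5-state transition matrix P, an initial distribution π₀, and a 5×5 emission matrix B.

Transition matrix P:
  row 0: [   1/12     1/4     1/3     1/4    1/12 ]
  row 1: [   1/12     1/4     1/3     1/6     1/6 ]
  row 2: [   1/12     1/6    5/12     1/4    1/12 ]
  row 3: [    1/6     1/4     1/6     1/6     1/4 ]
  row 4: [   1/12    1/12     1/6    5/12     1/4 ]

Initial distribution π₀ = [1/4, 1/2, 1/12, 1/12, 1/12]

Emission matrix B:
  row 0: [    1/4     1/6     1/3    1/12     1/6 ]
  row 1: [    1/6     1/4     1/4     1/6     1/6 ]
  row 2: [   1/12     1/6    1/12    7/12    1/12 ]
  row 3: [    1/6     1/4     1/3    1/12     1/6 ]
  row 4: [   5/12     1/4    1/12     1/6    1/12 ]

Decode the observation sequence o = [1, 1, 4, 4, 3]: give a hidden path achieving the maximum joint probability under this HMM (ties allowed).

t=0: δ = [4.167e-02, 1.250e-01, 1.389e-02, 2.083e-02, 2.083e-02]  (obs o_0=1)
t=1: δ = [1.736e-03, 7.812e-03, 6.944e-03, 5.208e-03, 5.208e-03]  ψ = [1, 1, 1, 1, 1]  (obs o_1=1)
t=2: δ = [1.447e-04, 3.255e-04, 2.411e-04, 3.617e-04, 1.085e-04]  ψ = [3, 1, 2, 4, 1]  (obs o_2=4)
t=3: δ = [1.005e-05, 1.507e-05, 9.042e-06, 1.005e-05, 7.535e-06]  ψ = [3, 3, 1, 2, 3]  (obs o_3=4)
t=4: δ = [1.395e-07, 6.279e-07, 2.930e-06, 2.616e-07, 4.186e-07]  ψ = [3, 1, 1, 4, 1]  (obs o_4=3)
backtrack: best end state = 2; path = [1, 4, 3, 1, 2]

path = [1, 4, 3, 1, 2]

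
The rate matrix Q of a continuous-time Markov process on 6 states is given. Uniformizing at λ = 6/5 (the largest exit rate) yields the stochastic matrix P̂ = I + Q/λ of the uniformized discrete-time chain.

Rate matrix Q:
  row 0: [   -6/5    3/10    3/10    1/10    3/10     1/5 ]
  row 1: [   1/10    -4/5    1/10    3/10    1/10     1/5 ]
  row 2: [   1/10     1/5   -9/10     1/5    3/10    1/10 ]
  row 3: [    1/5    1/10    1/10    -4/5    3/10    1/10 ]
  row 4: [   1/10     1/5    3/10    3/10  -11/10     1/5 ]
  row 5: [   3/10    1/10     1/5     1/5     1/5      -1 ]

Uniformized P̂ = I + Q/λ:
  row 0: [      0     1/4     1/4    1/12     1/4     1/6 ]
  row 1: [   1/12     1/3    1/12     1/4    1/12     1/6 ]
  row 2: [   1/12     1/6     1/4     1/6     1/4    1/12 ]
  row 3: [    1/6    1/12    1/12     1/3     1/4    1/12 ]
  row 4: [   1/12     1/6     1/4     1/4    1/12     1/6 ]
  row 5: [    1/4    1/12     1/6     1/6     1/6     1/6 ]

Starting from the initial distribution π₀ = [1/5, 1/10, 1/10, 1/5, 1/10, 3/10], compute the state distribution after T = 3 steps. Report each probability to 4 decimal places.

π = [0.1147, 0.1759, 0.1731, 0.2233, 0.1795, 0.1336]

t=0: π = [0.2000, 0.1000, 0.1000, 0.2000, 0.1000, 0.3000]
t=1: π = [0.1333, 0.1583, 0.1750, 0.2000, 0.1917, 0.1417]
t=2: π = [0.1125, 0.1757, 0.1785, 0.2181, 0.1799, 0.1354]
t=3: π = [0.1147, 0.1759, 0.1731, 0.2233, 0.1795, 0.1336]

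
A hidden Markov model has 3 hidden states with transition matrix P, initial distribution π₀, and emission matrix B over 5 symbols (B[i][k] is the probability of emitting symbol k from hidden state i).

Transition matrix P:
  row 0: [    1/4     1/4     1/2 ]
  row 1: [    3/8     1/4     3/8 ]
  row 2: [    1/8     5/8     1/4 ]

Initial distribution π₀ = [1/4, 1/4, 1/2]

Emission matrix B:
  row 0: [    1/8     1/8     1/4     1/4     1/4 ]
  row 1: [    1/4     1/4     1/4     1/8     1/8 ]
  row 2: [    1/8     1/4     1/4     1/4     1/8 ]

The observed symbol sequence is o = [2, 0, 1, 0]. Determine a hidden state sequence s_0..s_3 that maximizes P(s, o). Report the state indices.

t=0: δ = [6.250e-02, 6.250e-02, 1.250e-01]  (obs o_0=2)
t=1: δ = [2.930e-03, 1.953e-02, 3.906e-03]  ψ = [1, 2, 0]  (obs o_1=0)
t=2: δ = [9.155e-04, 1.221e-03, 1.831e-03]  ψ = [1, 1, 1]  (obs o_2=1)
t=3: δ = [5.722e-05, 2.861e-04, 5.722e-05]  ψ = [1, 2, 0]  (obs o_3=0)
backtrack: best end state = 1; path = [2, 1, 2, 1]

path = [2, 1, 2, 1]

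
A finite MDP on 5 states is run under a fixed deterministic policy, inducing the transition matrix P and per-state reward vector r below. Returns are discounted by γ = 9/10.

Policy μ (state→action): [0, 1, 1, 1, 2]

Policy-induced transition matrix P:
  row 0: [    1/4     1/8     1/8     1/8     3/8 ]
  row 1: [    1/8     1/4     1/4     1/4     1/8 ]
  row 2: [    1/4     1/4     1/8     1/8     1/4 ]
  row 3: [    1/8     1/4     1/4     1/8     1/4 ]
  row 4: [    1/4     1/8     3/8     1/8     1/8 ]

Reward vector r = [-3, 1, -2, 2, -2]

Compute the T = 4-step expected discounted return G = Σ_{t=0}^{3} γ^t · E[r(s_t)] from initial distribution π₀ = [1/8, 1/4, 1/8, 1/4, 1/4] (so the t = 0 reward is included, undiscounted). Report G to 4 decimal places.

G = -2.7834

t=0: π = [0.1250, 0.2500, 0.1250, 0.2500, 0.2500], E[r] = -0.3750, γ^t·E[r] = -0.375000, running G = -0.375000
t=1: π = [0.1875, 0.2031, 0.2500, 0.1563, 0.2031], E[r] = -0.9531, γ^t·E[r] = -0.857813, running G = -1.232813
t=2: π = [0.2051, 0.2012, 0.2207, 0.1504, 0.2227], E[r] = -1.0000, γ^t·E[r] = -0.810000, running G = -2.042813
t=3: π = [0.2061, 0.1965, 0.2246, 0.1501, 0.2227], E[r] = -1.0159, γ^t·E[r] = -0.740569, running G = -2.783381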